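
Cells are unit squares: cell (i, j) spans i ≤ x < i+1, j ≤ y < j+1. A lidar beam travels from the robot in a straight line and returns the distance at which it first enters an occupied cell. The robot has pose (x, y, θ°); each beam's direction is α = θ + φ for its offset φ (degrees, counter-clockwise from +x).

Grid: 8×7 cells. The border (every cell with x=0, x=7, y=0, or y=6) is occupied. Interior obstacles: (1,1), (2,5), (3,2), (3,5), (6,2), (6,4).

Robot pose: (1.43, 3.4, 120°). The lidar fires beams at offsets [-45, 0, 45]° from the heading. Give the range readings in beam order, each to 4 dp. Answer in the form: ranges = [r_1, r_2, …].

ranges = [2.2023, 0.8600, 0.4452]

beam 1: φ=-45°, α=75°
  direction (0.2588, 0.9659); cell (1,3); t to first gridline: x 2.2023, y 0.6212 (then +3.8637 / +1.0353)
    (1,4) via y @ 0.6212
    (1,5) via y @ 1.6564
    (2,5) via x @ 2.2023  # hit
  → r_1 = 2.2023
beam 2: φ=0°, α=120°
  direction (-0.5000, 0.8660); cell (1,3); t to first gridline: x 0.8600, y 0.6928 (then +2.0000 / +1.1547)
    (1,4) via y @ 0.6928
    (0,4) via x @ 0.8600  # hit
  → r_2 = 0.8600
beam 3: φ=45°, α=165°
  direction (-0.9659, 0.2588); cell (1,3); t to first gridline: x 0.4452, y 2.3182 (then +1.0353 / +3.8637)
    (0,3) via x @ 0.4452  # hit
  → r_3 = 0.4452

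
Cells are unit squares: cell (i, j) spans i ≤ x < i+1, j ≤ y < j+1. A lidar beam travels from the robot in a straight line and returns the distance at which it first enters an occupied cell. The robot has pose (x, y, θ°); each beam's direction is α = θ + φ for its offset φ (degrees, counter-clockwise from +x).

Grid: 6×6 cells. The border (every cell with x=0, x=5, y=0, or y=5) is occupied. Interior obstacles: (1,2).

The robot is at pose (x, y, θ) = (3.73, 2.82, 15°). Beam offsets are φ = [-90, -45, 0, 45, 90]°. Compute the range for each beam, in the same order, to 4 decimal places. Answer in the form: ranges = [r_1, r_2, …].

ranges = [1.8842, 1.4665, 1.3148, 2.5172, 2.2569]

beam 1: φ=-90°, α=285°
  dir = (cos 285°, sin 285°) = (0.2588, -0.9659); from cell (3,2)
  next x-line at t=1.0432, next y-line at t=0.8489; Δt_x=3.8637, Δt_y=1.0353
    y: enter (3,1) at t=0.8489
    x: enter (4,1) at t=1.0432
    y: enter (4,0) at t=1.8842 ← occupied
  → r_1 = 1.8842
beam 2: φ=-45°, α=330°
  dir = (cos 330°, sin 330°) = (0.8660, -0.5000); from cell (3,2)
  next x-line at t=0.3118, next y-line at t=1.6400; Δt_x=1.1547, Δt_y=2.0000
    x: enter (4,2) at t=0.3118
    x: enter (5,2) at t=1.4665 ← occupied
  → r_2 = 1.4665
beam 3: φ=0°, α=15°
  dir = (cos 15°, sin 15°) = (0.9659, 0.2588); from cell (3,2)
  next x-line at t=0.2795, next y-line at t=0.6955; Δt_x=1.0353, Δt_y=3.8637
    x: enter (4,2) at t=0.2795
    y: enter (4,3) at t=0.6955
    x: enter (5,3) at t=1.3148 ← occupied
  → r_3 = 1.3148
beam 4: φ=45°, α=60°
  dir = (cos 60°, sin 60°) = (0.5000, 0.8660); from cell (3,2)
  next x-line at t=0.5400, next y-line at t=0.2078; Δt_x=2.0000, Δt_y=1.1547
    y: enter (3,3) at t=0.2078
    x: enter (4,3) at t=0.5400
    y: enter (4,4) at t=1.3625
    y: enter (4,5) at t=2.5172 ← occupied
  → r_4 = 2.5172
beam 5: φ=90°, α=105°
  dir = (cos 105°, sin 105°) = (-0.2588, 0.9659); from cell (3,2)
  next x-line at t=2.8205, next y-line at t=0.1863; Δt_x=3.8637, Δt_y=1.0353
    y: enter (3,3) at t=0.1863
    y: enter (3,4) at t=1.2216
    y: enter (3,5) at t=2.2569 ← occupied
  → r_5 = 2.2569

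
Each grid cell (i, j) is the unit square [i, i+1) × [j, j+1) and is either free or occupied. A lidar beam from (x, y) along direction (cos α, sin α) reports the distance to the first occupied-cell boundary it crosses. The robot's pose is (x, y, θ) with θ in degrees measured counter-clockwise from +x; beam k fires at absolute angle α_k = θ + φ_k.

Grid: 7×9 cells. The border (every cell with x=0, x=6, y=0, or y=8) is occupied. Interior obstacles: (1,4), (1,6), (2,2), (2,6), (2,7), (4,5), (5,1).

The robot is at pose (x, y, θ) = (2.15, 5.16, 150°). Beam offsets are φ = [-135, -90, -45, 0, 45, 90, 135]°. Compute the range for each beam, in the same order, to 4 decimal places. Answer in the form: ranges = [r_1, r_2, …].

ranges = [1.9153, 0.9699, 0.8696, 1.3279, 0.6182, 0.3000, 2.2362]

beam 1: φ=-135°, α=15°
  dir = (cos 15°, sin 15°) = (0.9659, 0.2588); from cell (2,5)
  next x-line at t=0.8800, next y-line at t=3.2455; Δt_x=1.0353, Δt_y=3.8637
    x: enter (3,5) at t=0.8800
    x: enter (4,5) at t=1.9153 ← occupied
  → r_1 = 1.9153
beam 2: φ=-90°, α=60°
  dir = (cos 60°, sin 60°) = (0.5000, 0.8660); from cell (2,5)
  next x-line at t=1.7000, next y-line at t=0.9699; Δt_x=2.0000, Δt_y=1.1547
    y: enter (2,6) at t=0.9699 ← occupied
  → r_2 = 0.9699
beam 3: φ=-45°, α=105°
  dir = (cos 105°, sin 105°) = (-0.2588, 0.9659); from cell (2,5)
  next x-line at t=0.5796, next y-line at t=0.8696; Δt_x=3.8637, Δt_y=1.0353
    x: enter (1,5) at t=0.5796
    y: enter (1,6) at t=0.8696 ← occupied
  → r_3 = 0.8696
beam 4: φ=0°, α=150°
  dir = (cos 150°, sin 150°) = (-0.8660, 0.5000); from cell (2,5)
  next x-line at t=0.1732, next y-line at t=1.6800; Δt_x=1.1547, Δt_y=2.0000
    x: enter (1,5) at t=0.1732
    x: enter (0,5) at t=1.3279 ← occupied
  → r_4 = 1.3279
beam 5: φ=45°, α=195°
  dir = (cos 195°, sin 195°) = (-0.9659, -0.2588); from cell (2,5)
  next x-line at t=0.1553, next y-line at t=0.6182; Δt_x=1.0353, Δt_y=3.8637
    x: enter (1,5) at t=0.1553
    y: enter (1,4) at t=0.6182 ← occupied
  → r_5 = 0.6182
beam 6: φ=90°, α=240°
  dir = (cos 240°, sin 240°) = (-0.5000, -0.8660); from cell (2,5)
  next x-line at t=0.3000, next y-line at t=0.1848; Δt_x=2.0000, Δt_y=1.1547
    y: enter (2,4) at t=0.1848
    x: enter (1,4) at t=0.3000 ← occupied
  → r_6 = 0.3000
beam 7: φ=135°, α=285°
  dir = (cos 285°, sin 285°) = (0.2588, -0.9659); from cell (2,5)
  next x-line at t=3.2841, next y-line at t=0.1656; Δt_x=3.8637, Δt_y=1.0353
    y: enter (2,4) at t=0.1656
    y: enter (2,3) at t=1.2009
    y: enter (2,2) at t=2.2362 ← occupied
  → r_7 = 2.2362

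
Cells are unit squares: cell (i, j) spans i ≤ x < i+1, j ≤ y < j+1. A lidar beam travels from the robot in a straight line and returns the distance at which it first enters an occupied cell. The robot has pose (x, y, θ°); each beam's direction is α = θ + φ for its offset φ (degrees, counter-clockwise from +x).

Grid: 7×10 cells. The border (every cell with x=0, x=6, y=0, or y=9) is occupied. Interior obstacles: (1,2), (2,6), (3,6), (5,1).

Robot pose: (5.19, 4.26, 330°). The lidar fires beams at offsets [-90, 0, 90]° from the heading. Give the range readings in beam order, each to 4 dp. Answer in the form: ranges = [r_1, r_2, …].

ranges = [3.7643, 0.9353, 1.6200]

beam 1: φ=-90°, α=240°
  dir = (cos 240°, sin 240°) = (-0.5000, -0.8660); from cell (5,4)
  next x-line at t=0.3800, next y-line at t=0.3002; Δt_x=2.0000, Δt_y=1.1547
    y: enter (5,3) at t=0.3002
    x: enter (4,3) at t=0.3800
    y: enter (4,2) at t=1.4549
    x: enter (3,2) at t=2.3800
    y: enter (3,1) at t=2.6096
    y: enter (3,0) at t=3.7643 ← occupied
  → r_1 = 3.7643
beam 2: φ=0°, α=330°
  dir = (cos 330°, sin 330°) = (0.8660, -0.5000); from cell (5,4)
  next x-line at t=0.9353, next y-line at t=0.5200; Δt_x=1.1547, Δt_y=2.0000
    y: enter (5,3) at t=0.5200
    x: enter (6,3) at t=0.9353 ← occupied
  → r_2 = 0.9353
beam 3: φ=90°, α=60°
  dir = (cos 60°, sin 60°) = (0.5000, 0.8660); from cell (5,4)
  next x-line at t=1.6200, next y-line at t=0.8545; Δt_x=2.0000, Δt_y=1.1547
    y: enter (5,5) at t=0.8545
    x: enter (6,5) at t=1.6200 ← occupied
  → r_3 = 1.6200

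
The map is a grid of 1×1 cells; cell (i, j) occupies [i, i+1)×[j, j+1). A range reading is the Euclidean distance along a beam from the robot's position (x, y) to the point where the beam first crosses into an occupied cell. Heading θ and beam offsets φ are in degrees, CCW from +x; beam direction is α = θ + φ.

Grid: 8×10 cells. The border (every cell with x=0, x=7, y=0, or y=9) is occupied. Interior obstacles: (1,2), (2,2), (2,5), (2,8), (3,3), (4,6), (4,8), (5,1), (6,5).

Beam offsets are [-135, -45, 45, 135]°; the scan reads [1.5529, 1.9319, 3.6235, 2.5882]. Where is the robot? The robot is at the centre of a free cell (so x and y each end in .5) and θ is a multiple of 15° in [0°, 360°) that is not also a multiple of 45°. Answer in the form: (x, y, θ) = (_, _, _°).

(x, y, θ) = (4.5, 4.5, 210°)

Enumerate (i+0.5, j+0.5, θ) over the 39 free cells and 16 admissible headings. For each, cast all 4 beams and compare to the given ranges.
  (2.5, 3.5, 15°): beam 1 = 0.5774 ≠ 1.5529 ✗
  (1.5, 7.5, 105°): beam 1 = 2.8868 ≠ 1.5529 ✗
  (6.5, 8.5, 165°): beam 1 = 0.5774 ≠ 1.5529 ✗
  (4.5, 3.5, 345°): beam 1 = 0.5774 ≠ 1.5529 ✗
  …
  (4.5, 4.5, 210°): r_1=1.5529, r_2=1.9319, r_3=3.6235, r_4=2.5882 — all match ✓
No second candidate reproduces the full scan.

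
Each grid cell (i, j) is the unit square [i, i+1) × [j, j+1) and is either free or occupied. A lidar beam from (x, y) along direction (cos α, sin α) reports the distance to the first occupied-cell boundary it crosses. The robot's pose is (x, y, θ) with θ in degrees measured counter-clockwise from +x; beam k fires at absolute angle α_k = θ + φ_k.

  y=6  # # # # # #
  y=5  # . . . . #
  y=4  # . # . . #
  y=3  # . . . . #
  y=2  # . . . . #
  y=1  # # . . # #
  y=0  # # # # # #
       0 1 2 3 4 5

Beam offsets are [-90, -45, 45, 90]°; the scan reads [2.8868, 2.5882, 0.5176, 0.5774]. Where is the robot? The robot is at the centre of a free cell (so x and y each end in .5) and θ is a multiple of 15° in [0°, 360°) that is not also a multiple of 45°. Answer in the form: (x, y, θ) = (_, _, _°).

Candidates: 17 free-cell centres × 16 headings = 272 poses. Raycast each; keep the one whose scan matches to 4 dp.
  (4.5, 4.5, 120°): beam 1 = 0.5774 ≠ 2.8868 ✗
  (3.5, 4.5, 240°): beam 1 = 0.5774 ≠ 2.8868 ✗
  (1.5, 5.5, 105°): beam 1 = 1.9319 ≠ 2.8868 ✗
  (1.5, 3.5, 345°): beam 1 = 1.5529 ≠ 2.8868 ✗
  …
  (2.5, 3.5, 30°): r_1=2.8868, r_2=2.5882, r_3=0.5176, r_4=0.5774 — all match ✓
Only this pose fits every beam.

(x, y, θ) = (2.5, 3.5, 30°)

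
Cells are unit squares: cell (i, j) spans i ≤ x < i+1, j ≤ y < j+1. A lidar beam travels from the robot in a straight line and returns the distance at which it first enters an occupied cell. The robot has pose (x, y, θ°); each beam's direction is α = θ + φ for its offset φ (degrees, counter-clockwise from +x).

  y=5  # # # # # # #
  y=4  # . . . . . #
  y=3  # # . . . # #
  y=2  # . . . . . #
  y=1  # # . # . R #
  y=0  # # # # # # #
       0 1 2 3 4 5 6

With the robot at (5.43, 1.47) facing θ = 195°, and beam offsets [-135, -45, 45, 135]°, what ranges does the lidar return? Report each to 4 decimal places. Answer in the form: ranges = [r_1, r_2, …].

beam 1: φ=-135°, α=60°
  dir = (cos 60°, sin 60°) = (0.5000, 0.8660); from cell (5,1)
  next x-line at t=1.1400, next y-line at t=0.6120; Δt_x=2.0000, Δt_y=1.1547
    y: enter (5,2) at t=0.6120
    x: enter (6,2) at t=1.1400 ← occupied
  → r_1 = 1.1400
beam 2: φ=-45°, α=150°
  dir = (cos 150°, sin 150°) = (-0.8660, 0.5000); from cell (5,1)
  next x-line at t=0.4965, next y-line at t=1.0600; Δt_x=1.1547, Δt_y=2.0000
    x: enter (4,1) at t=0.4965
    y: enter (4,2) at t=1.0600
    x: enter (3,2) at t=1.6512
    x: enter (2,2) at t=2.8059
    y: enter (2,3) at t=3.0600
    x: enter (1,3) at t=3.9606 ← occupied
  → r_2 = 3.9606
beam 3: φ=45°, α=240°
  dir = (cos 240°, sin 240°) = (-0.5000, -0.8660); from cell (5,1)
  next x-line at t=0.8600, next y-line at t=0.5427; Δt_x=2.0000, Δt_y=1.1547
    y: enter (5,0) at t=0.5427 ← occupied
  → r_3 = 0.5427
beam 4: φ=135°, α=330°
  dir = (cos 330°, sin 330°) = (0.8660, -0.5000); from cell (5,1)
  next x-line at t=0.6582, next y-line at t=0.9400; Δt_x=1.1547, Δt_y=2.0000
    x: enter (6,1) at t=0.6582 ← occupied
  → r_4 = 0.6582

ranges = [1.1400, 3.9606, 0.5427, 0.6582]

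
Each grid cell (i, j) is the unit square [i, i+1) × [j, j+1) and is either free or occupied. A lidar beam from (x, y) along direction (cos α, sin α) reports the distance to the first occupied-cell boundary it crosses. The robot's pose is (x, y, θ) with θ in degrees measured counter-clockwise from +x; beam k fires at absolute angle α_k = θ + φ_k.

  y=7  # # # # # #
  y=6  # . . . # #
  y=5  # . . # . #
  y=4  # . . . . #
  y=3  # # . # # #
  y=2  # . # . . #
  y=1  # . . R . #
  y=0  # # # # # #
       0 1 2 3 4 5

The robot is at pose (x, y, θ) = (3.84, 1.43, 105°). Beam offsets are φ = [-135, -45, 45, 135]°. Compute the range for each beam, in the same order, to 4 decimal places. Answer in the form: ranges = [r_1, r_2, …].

beam 1: φ=-135°, α=330°
  cosα=0.8660 sinα=-0.5000 | (3,1) | tMaxX 0.1848 tMaxY 0.8600 | tΔX 1.1547 tΔY 2.0000
    t=0.1848 [x] (4,1)
    t=0.8600 [y] (4,0) — stop
  → r_1 = 0.8600
beam 2: φ=-45°, α=60°
  cosα=0.5000 sinα=0.8660 | (3,1) | tMaxX 0.3200 tMaxY 0.6582 | tΔX 2.0000 tΔY 1.1547
    t=0.3200 [x] (4,1)
    t=0.6582 [y] (4,2)
    t=1.8129 [y] (4,3) — stop
  → r_2 = 1.8129
beam 3: φ=45°, α=150°
  cosα=-0.8660 sinα=0.5000 | (3,1) | tMaxX 0.9699 tMaxY 1.1400 | tΔX 1.1547 tΔY 2.0000
    t=0.9699 [x] (2,1)
    t=1.1400 [y] (2,2) — stop
  → r_3 = 1.1400
beam 4: φ=135°, α=240°
  cosα=-0.5000 sinα=-0.8660 | (3,1) | tMaxX 1.6800 tMaxY 0.4965 | tΔX 2.0000 tΔY 1.1547
    t=0.4965 [y] (3,0) — stop
  → r_4 = 0.4965

ranges = [0.8600, 1.8129, 1.1400, 0.4965]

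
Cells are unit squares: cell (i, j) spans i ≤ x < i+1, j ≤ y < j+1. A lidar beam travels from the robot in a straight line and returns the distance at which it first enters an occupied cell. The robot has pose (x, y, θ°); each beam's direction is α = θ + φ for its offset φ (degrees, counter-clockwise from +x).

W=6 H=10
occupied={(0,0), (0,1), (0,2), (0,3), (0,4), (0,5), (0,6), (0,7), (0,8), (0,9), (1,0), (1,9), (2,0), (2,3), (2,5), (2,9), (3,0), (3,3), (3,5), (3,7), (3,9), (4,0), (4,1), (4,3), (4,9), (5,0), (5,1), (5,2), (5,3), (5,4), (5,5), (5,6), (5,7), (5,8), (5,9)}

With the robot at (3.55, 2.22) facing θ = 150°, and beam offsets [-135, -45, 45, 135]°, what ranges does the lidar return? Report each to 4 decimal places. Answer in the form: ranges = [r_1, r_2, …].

ranges = [1.5012, 0.8075, 2.6400, 1.2630]

beam 1: φ=-135°, α=15°
  direction (0.9659, 0.2588); cell (3,2); t to first gridline: x 0.4659, y 3.0137 (then +1.0353 / +3.8637)
    (4,2) via x @ 0.4659
    (5,2) via x @ 1.5012  # hit
  → r_1 = 1.5012
beam 2: φ=-45°, α=105°
  direction (-0.2588, 0.9659); cell (3,2); t to first gridline: x 2.1250, y 0.8075 (then +3.8637 / +1.0353)
    (3,3) via y @ 0.8075  # hit
  → r_2 = 0.8075
beam 3: φ=45°, α=195°
  direction (-0.9659, -0.2588); cell (3,2); t to first gridline: x 0.5694, y 0.8500 (then +1.0353 / +3.8637)
    (2,2) via x @ 0.5694
    (2,1) via y @ 0.8500
    (1,1) via x @ 1.6047
    (0,1) via x @ 2.6400  # hit
  → r_3 = 2.6400
beam 4: φ=135°, α=285°
  direction (0.2588, -0.9659); cell (3,2); t to first gridline: x 1.7387, y 0.2278 (then +3.8637 / +1.0353)
    (3,1) via y @ 0.2278
    (3,0) via y @ 1.2630  # hit
  → r_4 = 1.2630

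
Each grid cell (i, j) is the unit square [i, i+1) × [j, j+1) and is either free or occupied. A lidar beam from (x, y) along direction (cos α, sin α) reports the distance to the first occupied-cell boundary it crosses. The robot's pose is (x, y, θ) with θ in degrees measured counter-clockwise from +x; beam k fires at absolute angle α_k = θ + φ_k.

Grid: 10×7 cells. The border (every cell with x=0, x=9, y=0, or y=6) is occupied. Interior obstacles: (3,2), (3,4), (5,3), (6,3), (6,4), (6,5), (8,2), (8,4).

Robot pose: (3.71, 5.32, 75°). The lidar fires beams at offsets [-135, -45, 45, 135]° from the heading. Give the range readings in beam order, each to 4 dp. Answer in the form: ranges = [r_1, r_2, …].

ranges = [0.3695, 1.3600, 0.7852, 0.6400]

beam 1: φ=-135°, α=300°
  d=(0.5000,-0.8660)  start (3,5)  tX=0.5800 tY=0.3695  stride 1/|dx|=2.0000 1/|dy|=1.1547
    cross y-line → (3,4), t=0.3695 (wall)
  → r_1 = 0.3695
beam 2: φ=-45°, α=30°
  d=(0.8660,0.5000)  start (3,5)  tX=0.3349 tY=1.3600  stride 1/|dx|=1.1547 1/|dy|=2.0000
    cross x-line → (4,5), t=0.3349
    cross y-line → (4,6), t=1.3600 (wall)
  → r_2 = 1.3600
beam 3: φ=45°, α=120°
  d=(-0.5000,0.8660)  start (3,5)  tX=1.4200 tY=0.7852  stride 1/|dx|=2.0000 1/|dy|=1.1547
    cross y-line → (3,6), t=0.7852 (wall)
  → r_3 = 0.7852
beam 4: φ=135°, α=210°
  d=(-0.8660,-0.5000)  start (3,5)  tX=0.8198 tY=0.6400  stride 1/|dx|=1.1547 1/|dy|=2.0000
    cross y-line → (3,4), t=0.6400 (wall)
  → r_4 = 0.6400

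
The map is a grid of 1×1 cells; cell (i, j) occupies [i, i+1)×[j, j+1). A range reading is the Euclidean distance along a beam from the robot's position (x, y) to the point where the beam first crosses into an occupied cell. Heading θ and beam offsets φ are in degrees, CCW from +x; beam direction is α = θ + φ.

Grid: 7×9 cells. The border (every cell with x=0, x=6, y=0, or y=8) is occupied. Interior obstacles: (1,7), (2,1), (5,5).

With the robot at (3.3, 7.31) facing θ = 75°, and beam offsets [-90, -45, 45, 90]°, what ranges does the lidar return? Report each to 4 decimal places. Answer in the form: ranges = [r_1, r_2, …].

beam 1: φ=-90°, α=345°
  dir = (cos 345°, sin 345°) = (0.9659, -0.2588); from cell (3,7)
  next x-line at t=0.7247, next y-line at t=1.1977; Δt_x=1.0353, Δt_y=3.8637
    x: enter (4,7) at t=0.7247
    y: enter (4,6) at t=1.1977
    x: enter (5,6) at t=1.7600
    x: enter (6,6) at t=2.7952 ← occupied
  → r_1 = 2.7952
beam 2: φ=-45°, α=30°
  dir = (cos 30°, sin 30°) = (0.8660, 0.5000); from cell (3,7)
  next x-line at t=0.8083, next y-line at t=1.3800; Δt_x=1.1547, Δt_y=2.0000
    x: enter (4,7) at t=0.8083
    y: enter (4,8) at t=1.3800 ← occupied
  → r_2 = 1.3800
beam 3: φ=45°, α=120°
  dir = (cos 120°, sin 120°) = (-0.5000, 0.8660); from cell (3,7)
  next x-line at t=0.6000, next y-line at t=0.7967; Δt_x=2.0000, Δt_y=1.1547
    x: enter (2,7) at t=0.6000
    y: enter (2,8) at t=0.7967 ← occupied
  → r_3 = 0.7967
beam 4: φ=90°, α=165°
  dir = (cos 165°, sin 165°) = (-0.9659, 0.2588); from cell (3,7)
  next x-line at t=0.3106, next y-line at t=2.6660; Δt_x=1.0353, Δt_y=3.8637
    x: enter (2,7) at t=0.3106
    x: enter (1,7) at t=1.3459 ← occupied
  → r_4 = 1.3459

ranges = [2.7952, 1.3800, 0.7967, 1.3459]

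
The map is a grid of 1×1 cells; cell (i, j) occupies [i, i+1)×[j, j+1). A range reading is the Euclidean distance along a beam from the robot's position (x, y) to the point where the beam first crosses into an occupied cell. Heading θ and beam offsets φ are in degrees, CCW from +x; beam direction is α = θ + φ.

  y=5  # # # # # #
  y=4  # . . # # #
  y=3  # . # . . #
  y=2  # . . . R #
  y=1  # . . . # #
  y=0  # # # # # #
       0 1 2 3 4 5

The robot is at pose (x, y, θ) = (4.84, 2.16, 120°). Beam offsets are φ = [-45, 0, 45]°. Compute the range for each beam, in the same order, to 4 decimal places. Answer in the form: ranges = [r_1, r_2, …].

beam 1: φ=-45°, α=75°
  d=(0.2588,0.9659)  start (4,2)  tX=0.6182 tY=0.8696  stride 1/|dx|=3.8637 1/|dy|=1.0353
    cross x-line → (5,2), t=0.6182 (wall)
  → r_1 = 0.6182
beam 2: φ=0°, α=120°
  d=(-0.5000,0.8660)  start (4,2)  tX=1.6800 tY=0.9699  stride 1/|dx|=2.0000 1/|dy|=1.1547
    cross y-line → (4,3), t=0.9699
    cross x-line → (3,3), t=1.6800
    cross y-line → (3,4), t=2.1246 (wall)
  → r_2 = 2.1246
beam 3: φ=45°, α=165°
  d=(-0.9659,0.2588)  start (4,2)  tX=0.8696 tY=3.2455  stride 1/|dx|=1.0353 1/|dy|=3.8637
    cross x-line → (3,2), t=0.8696
    cross x-line → (2,2), t=1.9049
    cross x-line → (1,2), t=2.9402
    cross y-line → (1,3), t=3.2455
    cross x-line → (0,3), t=3.9755 (wall)
  → r_3 = 3.9755

ranges = [0.6182, 2.1246, 3.9755]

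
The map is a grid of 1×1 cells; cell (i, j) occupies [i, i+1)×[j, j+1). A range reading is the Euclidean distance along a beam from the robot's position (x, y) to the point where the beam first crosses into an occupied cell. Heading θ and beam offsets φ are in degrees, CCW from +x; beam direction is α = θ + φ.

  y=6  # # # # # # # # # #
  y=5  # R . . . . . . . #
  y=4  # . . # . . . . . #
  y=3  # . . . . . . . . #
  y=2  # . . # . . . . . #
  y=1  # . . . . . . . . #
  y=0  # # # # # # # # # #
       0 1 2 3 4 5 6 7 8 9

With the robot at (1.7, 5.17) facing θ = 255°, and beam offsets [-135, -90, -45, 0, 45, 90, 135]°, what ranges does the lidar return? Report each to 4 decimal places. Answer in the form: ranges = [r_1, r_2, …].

ranges = [0.9584, 0.7247, 0.8083, 2.7046, 2.6000, 1.3459, 1.6600]

beam 1: φ=-135°, α=120°
  cosα=-0.5000 sinα=0.8660 | (1,5) | tMaxX 1.4000 tMaxY 0.9584 | tΔX 2.0000 tΔY 1.1547
    t=0.9584 [y] (1,6) — stop
  → r_1 = 0.9584
beam 2: φ=-90°, α=165°
  cosα=-0.9659 sinα=0.2588 | (1,5) | tMaxX 0.7247 tMaxY 3.2069 | tΔX 1.0353 tΔY 3.8637
    t=0.7247 [x] (0,5) — stop
  → r_2 = 0.7247
beam 3: φ=-45°, α=210°
  cosα=-0.8660 sinα=-0.5000 | (1,5) | tMaxX 0.8083 tMaxY 0.3400 | tΔX 1.1547 tΔY 2.0000
    t=0.3400 [y] (1,4)
    t=0.8083 [x] (0,4) — stop
  → r_3 = 0.8083
beam 4: φ=0°, α=255°
  cosα=-0.2588 sinα=-0.9659 | (1,5) | tMaxX 2.7046 tMaxY 0.1760 | tΔX 3.8637 tΔY 1.0353
    t=0.1760 [y] (1,4)
    t=1.2113 [y] (1,3)
    t=2.2465 [y] (1,2)
    t=2.7046 [x] (0,2) — stop
  → r_4 = 2.7046
beam 5: φ=45°, α=300°
  cosα=0.5000 sinα=-0.8660 | (1,5) | tMaxX 0.6000 tMaxY 0.1963 | tΔX 2.0000 tΔY 1.1547
    t=0.1963 [y] (1,4)
    t=0.6000 [x] (2,4)
    t=1.3510 [y] (2,3)
    t=2.5057 [y] (2,2)
    t=2.6000 [x] (3,2) — stop
  → r_5 = 2.6000
beam 6: φ=90°, α=345°
  cosα=0.9659 sinα=-0.2588 | (1,5) | tMaxX 0.3106 tMaxY 0.6568 | tΔX 1.0353 tΔY 3.8637
    t=0.3106 [x] (2,5)
    t=0.6568 [y] (2,4)
    t=1.3459 [x] (3,4) — stop
  → r_6 = 1.3459
beam 7: φ=135°, α=30°
  cosα=0.8660 sinα=0.5000 | (1,5) | tMaxX 0.3464 tMaxY 1.6600 | tΔX 1.1547 tΔY 2.0000
    t=0.3464 [x] (2,5)
    t=1.5011 [x] (3,5)
    t=1.6600 [y] (3,6) — stop
  → r_7 = 1.6600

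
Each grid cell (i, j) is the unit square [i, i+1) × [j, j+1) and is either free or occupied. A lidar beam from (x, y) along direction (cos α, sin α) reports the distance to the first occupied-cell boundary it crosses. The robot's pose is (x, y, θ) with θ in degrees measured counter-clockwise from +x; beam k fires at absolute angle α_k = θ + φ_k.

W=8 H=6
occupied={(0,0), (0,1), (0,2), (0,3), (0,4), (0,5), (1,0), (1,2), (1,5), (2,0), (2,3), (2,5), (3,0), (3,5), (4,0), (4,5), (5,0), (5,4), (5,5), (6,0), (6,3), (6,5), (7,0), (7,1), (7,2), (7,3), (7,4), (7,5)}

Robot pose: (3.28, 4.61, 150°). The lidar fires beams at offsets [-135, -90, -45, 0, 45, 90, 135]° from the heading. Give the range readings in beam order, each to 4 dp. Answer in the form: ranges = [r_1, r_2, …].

beam 1: φ=-135°, α=15°
  dir = (cos 15°, sin 15°) = (0.9659, 0.2588); from cell (3,4)
  next x-line at t=0.7454, next y-line at t=1.5068; Δt_x=1.0353, Δt_y=3.8637
    x: enter (4,4) at t=0.7454
    y: enter (4,5) at t=1.5068 ← occupied
  → r_1 = 1.5068
beam 2: φ=-90°, α=60°
  dir = (cos 60°, sin 60°) = (0.5000, 0.8660); from cell (3,4)
  next x-line at t=1.4400, next y-line at t=0.4503; Δt_x=2.0000, Δt_y=1.1547
    y: enter (3,5) at t=0.4503 ← occupied
  → r_2 = 0.4503
beam 3: φ=-45°, α=105°
  dir = (cos 105°, sin 105°) = (-0.2588, 0.9659); from cell (3,4)
  next x-line at t=1.0818, next y-line at t=0.4038; Δt_x=3.8637, Δt_y=1.0353
    y: enter (3,5) at t=0.4038 ← occupied
  → r_3 = 0.4038
beam 4: φ=0°, α=150°
  dir = (cos 150°, sin 150°) = (-0.8660, 0.5000); from cell (3,4)
  next x-line at t=0.3233, next y-line at t=0.7800; Δt_x=1.1547, Δt_y=2.0000
    x: enter (2,4) at t=0.3233
    y: enter (2,5) at t=0.7800 ← occupied
  → r_4 = 0.7800
beam 5: φ=45°, α=195°
  dir = (cos 195°, sin 195°) = (-0.9659, -0.2588); from cell (3,4)
  next x-line at t=0.2899, next y-line at t=2.3569; Δt_x=1.0353, Δt_y=3.8637
    x: enter (2,4) at t=0.2899
    x: enter (1,4) at t=1.3252
    y: enter (1,3) at t=2.3569
    x: enter (0,3) at t=2.3604 ← occupied
  → r_5 = 2.3604
beam 6: φ=90°, α=240°
  dir = (cos 240°, sin 240°) = (-0.5000, -0.8660); from cell (3,4)
  next x-line at t=0.5600, next y-line at t=0.7044; Δt_x=2.0000, Δt_y=1.1547
    x: enter (2,4) at t=0.5600
    y: enter (2,3) at t=0.7044 ← occupied
  → r_6 = 0.7044
beam 7: φ=135°, α=285°
  dir = (cos 285°, sin 285°) = (0.2588, -0.9659); from cell (3,4)
  next x-line at t=2.7819, next y-line at t=0.6315; Δt_x=3.8637, Δt_y=1.0353
    y: enter (3,3) at t=0.6315
    y: enter (3,2) at t=1.6668
    y: enter (3,1) at t=2.7021
    x: enter (4,1) at t=2.7819
    y: enter (4,0) at t=3.7373 ← occupied
  → r_7 = 3.7373

ranges = [1.5068, 0.4503, 0.4038, 0.7800, 2.3604, 0.7044, 3.7373]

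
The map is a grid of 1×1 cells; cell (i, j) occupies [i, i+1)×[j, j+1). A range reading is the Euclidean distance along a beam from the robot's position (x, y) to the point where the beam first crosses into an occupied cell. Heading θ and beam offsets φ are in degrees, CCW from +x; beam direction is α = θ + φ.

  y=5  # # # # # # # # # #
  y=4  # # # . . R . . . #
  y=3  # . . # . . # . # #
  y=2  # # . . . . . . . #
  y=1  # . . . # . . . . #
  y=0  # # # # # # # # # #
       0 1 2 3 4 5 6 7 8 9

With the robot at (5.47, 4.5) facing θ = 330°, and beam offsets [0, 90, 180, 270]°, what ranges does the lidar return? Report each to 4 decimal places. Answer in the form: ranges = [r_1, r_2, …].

beam 1: φ=0°, α=330°
  cosα=0.8660 sinα=-0.5000 | (5,4) | tMaxX 0.6120 tMaxY 1.0000 | tΔX 1.1547 tΔY 2.0000
    t=0.6120 [x] (6,4)
    t=1.0000 [y] (6,3) — stop
  → r_1 = 1.0000
beam 2: φ=90°, α=60°
  cosα=0.5000 sinα=0.8660 | (5,4) | tMaxX 1.0600 tMaxY 0.5774 | tΔX 2.0000 tΔY 1.1547
    t=0.5774 [y] (5,5) — stop
  → r_2 = 0.5774
beam 3: φ=180°, α=150°
  cosα=-0.8660 sinα=0.5000 | (5,4) | tMaxX 0.5427 tMaxY 1.0000 | tΔX 1.1547 tΔY 2.0000
    t=0.5427 [x] (4,4)
    t=1.0000 [y] (4,5) — stop
  → r_3 = 1.0000
beam 4: φ=270°, α=240°
  cosα=-0.5000 sinα=-0.8660 | (5,4) | tMaxX 0.9400 tMaxY 0.5774 | tΔX 2.0000 tΔY 1.1547
    t=0.5774 [y] (5,3)
    t=0.9400 [x] (4,3)
    t=1.7321 [y] (4,2)
    t=2.8868 [y] (4,1) — stop
  → r_4 = 2.8868

ranges = [1.0000, 0.5774, 1.0000, 2.8868]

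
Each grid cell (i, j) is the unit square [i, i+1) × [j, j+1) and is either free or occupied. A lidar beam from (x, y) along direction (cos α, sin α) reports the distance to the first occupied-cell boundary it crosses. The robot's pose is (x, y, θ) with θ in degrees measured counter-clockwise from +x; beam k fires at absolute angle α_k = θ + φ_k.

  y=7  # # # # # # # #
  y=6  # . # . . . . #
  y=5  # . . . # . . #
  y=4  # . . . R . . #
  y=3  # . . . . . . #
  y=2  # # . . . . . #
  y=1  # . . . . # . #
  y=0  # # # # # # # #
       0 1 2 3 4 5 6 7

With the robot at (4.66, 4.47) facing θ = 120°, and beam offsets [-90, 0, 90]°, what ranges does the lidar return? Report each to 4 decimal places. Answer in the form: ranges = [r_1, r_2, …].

beam 1: φ=-90°, α=30°
  cosα=0.8660 sinα=0.5000 | (4,4) | tMaxX 0.3926 tMaxY 1.0600 | tΔX 1.1547 tΔY 2.0000
    t=0.3926 [x] (5,4)
    t=1.0600 [y] (5,5)
    t=1.5473 [x] (6,5)
    t=2.7020 [x] (7,5) — stop
  → r_1 = 2.7020
beam 2: φ=0°, α=120°
  cosα=-0.5000 sinα=0.8660 | (4,4) | tMaxX 1.3200 tMaxY 0.6120 | tΔX 2.0000 tΔY 1.1547
    t=0.6120 [y] (4,5) — stop
  → r_2 = 0.6120
beam 3: φ=90°, α=210°
  cosα=-0.8660 sinα=-0.5000 | (4,4) | tMaxX 0.7621 tMaxY 0.9400 | tΔX 1.1547 tΔY 2.0000
    t=0.7621 [x] (3,4)
    t=0.9400 [y] (3,3)
    t=1.9168 [x] (2,3)
    t=2.9400 [y] (2,2)
    t=3.0715 [x] (1,2) — stop
  → r_3 = 3.0715

ranges = [2.7020, 0.6120, 3.0715]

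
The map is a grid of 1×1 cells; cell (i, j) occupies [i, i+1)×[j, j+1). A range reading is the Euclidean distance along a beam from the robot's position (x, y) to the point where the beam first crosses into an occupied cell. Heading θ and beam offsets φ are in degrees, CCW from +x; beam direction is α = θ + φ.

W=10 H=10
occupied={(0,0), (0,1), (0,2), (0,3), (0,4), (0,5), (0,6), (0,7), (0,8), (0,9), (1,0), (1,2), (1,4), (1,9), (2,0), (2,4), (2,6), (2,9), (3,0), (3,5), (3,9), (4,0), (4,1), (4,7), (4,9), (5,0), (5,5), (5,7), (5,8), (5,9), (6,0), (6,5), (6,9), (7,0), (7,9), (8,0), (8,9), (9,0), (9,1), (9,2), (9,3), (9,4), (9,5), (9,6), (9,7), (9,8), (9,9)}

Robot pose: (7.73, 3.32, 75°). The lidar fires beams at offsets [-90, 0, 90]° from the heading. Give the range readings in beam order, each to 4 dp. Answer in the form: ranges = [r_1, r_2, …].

beam 1: φ=-90°, α=345°
  cosα=0.9659 sinα=-0.2588 | (7,3) | tMaxX 0.2795 tMaxY 1.2364 | tΔX 1.0353 tΔY 3.8637
    t=0.2795 [x] (8,3)
    t=1.2364 [y] (8,2)
    t=1.3148 [x] (9,2) — stop
  → r_1 = 1.3148
beam 2: φ=0°, α=75°
  cosα=0.2588 sinα=0.9659 | (7,3) | tMaxX 1.0432 tMaxY 0.7040 | tΔX 3.8637 tΔY 1.0353
    t=0.7040 [y] (7,4)
    t=1.0432 [x] (8,4)
    t=1.7393 [y] (8,5)
    t=2.7745 [y] (8,6)
    t=3.8098 [y] (8,7)
    t=4.8451 [y] (8,8)
    t=4.9069 [x] (9,8) — stop
  → r_2 = 4.9069
beam 3: φ=90°, α=165°
  cosα=-0.9659 sinα=0.2588 | (7,3) | tMaxX 0.7558 tMaxY 2.6273 | tΔX 1.0353 tΔY 3.8637
    t=0.7558 [x] (6,3)
    t=1.7910 [x] (5,3)
    t=2.6273 [y] (5,4)
    t=2.8263 [x] (4,4)
    t=3.8616 [x] (3,4)
    t=4.8969 [x] (2,4) — stop
  → r_3 = 4.8969

ranges = [1.3148, 4.9069, 4.8969]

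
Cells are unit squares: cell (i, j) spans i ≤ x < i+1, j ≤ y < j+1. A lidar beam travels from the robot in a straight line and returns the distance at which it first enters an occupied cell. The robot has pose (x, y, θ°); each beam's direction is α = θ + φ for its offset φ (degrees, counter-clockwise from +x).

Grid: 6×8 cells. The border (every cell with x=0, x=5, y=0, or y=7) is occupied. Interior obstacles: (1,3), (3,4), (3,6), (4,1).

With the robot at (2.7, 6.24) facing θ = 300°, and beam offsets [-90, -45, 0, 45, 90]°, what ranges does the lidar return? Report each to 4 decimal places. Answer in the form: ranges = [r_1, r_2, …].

beam 1: φ=-90°, α=210°
  d=(-0.8660,-0.5000)  start (2,6)  tX=0.8083 tY=0.4800  stride 1/|dx|=1.1547 1/|dy|=2.0000
    cross y-line → (2,5), t=0.4800
    cross x-line → (1,5), t=0.8083
    cross x-line → (0,5), t=1.9630 (wall)
  → r_1 = 1.9630
beam 2: φ=-45°, α=255°
  d=(-0.2588,-0.9659)  start (2,6)  tX=2.7046 tY=0.2485  stride 1/|dx|=3.8637 1/|dy|=1.0353
    cross y-line → (2,5), t=0.2485
    cross y-line → (2,4), t=1.2837
    cross y-line → (2,3), t=2.3190
    cross x-line → (1,3), t=2.7046 (wall)
  → r_2 = 2.7046
beam 3: φ=0°, α=300°
  d=(0.5000,-0.8660)  start (2,6)  tX=0.6000 tY=0.2771  stride 1/|dx|=2.0000 1/|dy|=1.1547
    cross y-line → (2,5), t=0.2771
    cross x-line → (3,5), t=0.6000
    cross y-line → (3,4), t=1.4318 (wall)
  → r_3 = 1.4318
beam 4: φ=45°, α=345°
  d=(0.9659,-0.2588)  start (2,6)  tX=0.3106 tY=0.9273  stride 1/|dx|=1.0353 1/|dy|=3.8637
    cross x-line → (3,6), t=0.3106 (wall)
  → r_4 = 0.3106
beam 5: φ=90°, α=30°
  d=(0.8660,0.5000)  start (2,6)  tX=0.3464 tY=1.5200  stride 1/|dx|=1.1547 1/|dy|=2.0000
    cross x-line → (3,6), t=0.3464 (wall)
  → r_5 = 0.3464

ranges = [1.9630, 2.7046, 1.4318, 0.3106, 0.3464]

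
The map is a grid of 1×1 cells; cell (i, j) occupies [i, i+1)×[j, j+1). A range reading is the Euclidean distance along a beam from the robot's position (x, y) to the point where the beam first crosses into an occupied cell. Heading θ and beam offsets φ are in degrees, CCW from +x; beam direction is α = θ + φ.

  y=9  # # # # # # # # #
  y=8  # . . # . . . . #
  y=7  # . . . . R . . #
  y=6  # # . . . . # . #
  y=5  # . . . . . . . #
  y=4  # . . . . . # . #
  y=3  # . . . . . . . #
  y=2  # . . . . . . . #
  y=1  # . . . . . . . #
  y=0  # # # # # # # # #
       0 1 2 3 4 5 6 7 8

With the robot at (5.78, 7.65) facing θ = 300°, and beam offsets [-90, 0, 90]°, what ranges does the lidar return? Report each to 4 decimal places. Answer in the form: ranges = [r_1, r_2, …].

beam 1: φ=-90°, α=210°
  dir = (cos 210°, sin 210°) = (-0.8660, -0.5000); from cell (5,7)
  next x-line at t=0.9007, next y-line at t=1.3000; Δt_x=1.1547, Δt_y=2.0000
    x: enter (4,7) at t=0.9007
    y: enter (4,6) at t=1.3000
    x: enter (3,6) at t=2.0554
    x: enter (2,6) at t=3.2101
    y: enter (2,5) at t=3.3000
    x: enter (1,5) at t=4.3648
    y: enter (1,4) at t=5.3000
    x: enter (0,4) at t=5.5195 ← occupied
  → r_1 = 5.5195
beam 2: φ=0°, α=300°
  dir = (cos 300°, sin 300°) = (0.5000, -0.8660); from cell (5,7)
  next x-line at t=0.4400, next y-line at t=0.7506; Δt_x=2.0000, Δt_y=1.1547
    x: enter (6,7) at t=0.4400
    y: enter (6,6) at t=0.7506 ← occupied
  → r_2 = 0.7506
beam 3: φ=90°, α=30°
  dir = (cos 30°, sin 30°) = (0.8660, 0.5000); from cell (5,7)
  next x-line at t=0.2540, next y-line at t=0.7000; Δt_x=1.1547, Δt_y=2.0000
    x: enter (6,7) at t=0.2540
    y: enter (6,8) at t=0.7000
    x: enter (7,8) at t=1.4087
    x: enter (8,8) at t=2.5634 ← occupied
  → r_3 = 2.5634

ranges = [5.5195, 0.7506, 2.5634]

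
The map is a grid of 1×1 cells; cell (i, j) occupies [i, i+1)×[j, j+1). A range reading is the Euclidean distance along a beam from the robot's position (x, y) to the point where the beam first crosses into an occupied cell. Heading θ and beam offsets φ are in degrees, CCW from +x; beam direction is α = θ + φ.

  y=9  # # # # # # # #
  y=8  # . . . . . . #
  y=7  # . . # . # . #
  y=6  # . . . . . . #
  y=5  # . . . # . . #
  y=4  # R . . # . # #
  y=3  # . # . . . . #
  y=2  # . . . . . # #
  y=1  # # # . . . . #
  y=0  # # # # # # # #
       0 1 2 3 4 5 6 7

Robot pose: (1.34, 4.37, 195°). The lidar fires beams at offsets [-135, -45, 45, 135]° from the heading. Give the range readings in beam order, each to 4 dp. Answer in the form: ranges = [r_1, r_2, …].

ranges = [3.3200, 0.3926, 0.6800, 0.7621]

beam 1: φ=-135°, α=60°
  cosα=0.5000 sinα=0.8660 | (1,4) | tMaxX 1.3200 tMaxY 0.7275 | tΔX 2.0000 tΔY 1.1547
    t=0.7275 [y] (1,5)
    t=1.3200 [x] (2,5)
    t=1.8822 [y] (2,6)
    t=3.0369 [y] (2,7)
    t=3.3200 [x] (3,7) — stop
  → r_1 = 3.3200
beam 2: φ=-45°, α=150°
  cosα=-0.8660 sinα=0.5000 | (1,4) | tMaxX 0.3926 tMaxY 1.2600 | tΔX 1.1547 tΔY 2.0000
    t=0.3926 [x] (0,4) — stop
  → r_2 = 0.3926
beam 3: φ=45°, α=240°
  cosα=-0.5000 sinα=-0.8660 | (1,4) | tMaxX 0.6800 tMaxY 0.4272 | tΔX 2.0000 tΔY 1.1547
    t=0.4272 [y] (1,3)
    t=0.6800 [x] (0,3) — stop
  → r_3 = 0.6800
beam 4: φ=135°, α=330°
  cosα=0.8660 sinα=-0.5000 | (1,4) | tMaxX 0.7621 tMaxY 0.7400 | tΔX 1.1547 tΔY 2.0000
    t=0.7400 [y] (1,3)
    t=0.7621 [x] (2,3) — stop
  → r_4 = 0.7621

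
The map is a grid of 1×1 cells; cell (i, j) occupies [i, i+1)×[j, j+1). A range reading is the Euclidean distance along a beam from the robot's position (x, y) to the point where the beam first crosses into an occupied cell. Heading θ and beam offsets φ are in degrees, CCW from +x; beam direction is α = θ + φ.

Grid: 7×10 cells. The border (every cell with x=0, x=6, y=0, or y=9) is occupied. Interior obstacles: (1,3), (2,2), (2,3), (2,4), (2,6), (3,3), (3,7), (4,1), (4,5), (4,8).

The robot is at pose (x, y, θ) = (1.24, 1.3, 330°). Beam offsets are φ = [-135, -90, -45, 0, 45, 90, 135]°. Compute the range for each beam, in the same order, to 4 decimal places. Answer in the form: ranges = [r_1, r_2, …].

beam 1: φ=-135°, α=195°
  dir = (cos 195°, sin 195°) = (-0.9659, -0.2588); from cell (1,1)
  next x-line at t=0.2485, next y-line at t=1.1591; Δt_x=1.0353, Δt_y=3.8637
    x: enter (0,1) at t=0.2485 ← occupied
  → r_1 = 0.2485
beam 2: φ=-90°, α=240°
  dir = (cos 240°, sin 240°) = (-0.5000, -0.8660); from cell (1,1)
  next x-line at t=0.4800, next y-line at t=0.3464; Δt_x=2.0000, Δt_y=1.1547
    y: enter (1,0) at t=0.3464 ← occupied
  → r_2 = 0.3464
beam 3: φ=-45°, α=285°
  dir = (cos 285°, sin 285°) = (0.2588, -0.9659); from cell (1,1)
  next x-line at t=2.9364, next y-line at t=0.3106; Δt_x=3.8637, Δt_y=1.0353
    y: enter (1,0) at t=0.3106 ← occupied
  → r_3 = 0.3106
beam 4: φ=0°, α=330°
  dir = (cos 330°, sin 330°) = (0.8660, -0.5000); from cell (1,1)
  next x-line at t=0.8776, next y-line at t=0.6000; Δt_x=1.1547, Δt_y=2.0000
    y: enter (1,0) at t=0.6000 ← occupied
  → r_4 = 0.6000
beam 5: φ=45°, α=15°
  dir = (cos 15°, sin 15°) = (0.9659, 0.2588); from cell (1,1)
  next x-line at t=0.7868, next y-line at t=2.7046; Δt_x=1.0353, Δt_y=3.8637
    x: enter (2,1) at t=0.7868
    x: enter (3,1) at t=1.8221
    y: enter (3,2) at t=2.7046
    x: enter (4,2) at t=2.8574
    x: enter (5,2) at t=3.8926
    x: enter (6,2) at t=4.9279 ← occupied
  → r_5 = 4.9279
beam 6: φ=90°, α=60°
  dir = (cos 60°, sin 60°) = (0.5000, 0.8660); from cell (1,1)
  next x-line at t=1.5200, next y-line at t=0.8083; Δt_x=2.0000, Δt_y=1.1547
    y: enter (1,2) at t=0.8083
    x: enter (2,2) at t=1.5200 ← occupied
  → r_6 = 1.5200
beam 7: φ=135°, α=105°
  dir = (cos 105°, sin 105°) = (-0.2588, 0.9659); from cell (1,1)
  next x-line at t=0.9273, next y-line at t=0.7247; Δt_x=3.8637, Δt_y=1.0353
    y: enter (1,2) at t=0.7247
    x: enter (0,2) at t=0.9273 ← occupied
  → r_7 = 0.9273

ranges = [0.2485, 0.3464, 0.3106, 0.6000, 4.9279, 1.5200, 0.9273]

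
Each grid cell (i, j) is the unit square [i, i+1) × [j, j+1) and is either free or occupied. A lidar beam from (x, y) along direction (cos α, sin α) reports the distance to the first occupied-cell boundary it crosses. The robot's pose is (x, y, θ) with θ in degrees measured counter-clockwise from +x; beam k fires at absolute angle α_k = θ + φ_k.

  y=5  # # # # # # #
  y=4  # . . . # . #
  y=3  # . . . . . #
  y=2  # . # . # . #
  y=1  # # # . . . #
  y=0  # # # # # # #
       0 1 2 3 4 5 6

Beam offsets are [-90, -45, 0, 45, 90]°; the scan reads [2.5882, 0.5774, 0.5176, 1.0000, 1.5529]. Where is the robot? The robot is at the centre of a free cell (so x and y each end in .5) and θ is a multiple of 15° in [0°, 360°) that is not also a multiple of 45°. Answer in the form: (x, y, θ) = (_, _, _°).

Candidates: 15 free-cell centres × 16 headings = 240 poses. Raycast each; keep the one whose scan matches to 4 dp.
  (3.5, 3.5, 15°): beam 2 = 1.0000 ≠ 0.5774 ✗
  (4.5, 1.5, 210°): beam 1 = 0.5774 ≠ 2.5882 ✗
  (3.5, 2.5, 60°): beam 1 = 0.5774 ≠ 2.5882 ✗
  (5.5, 4.5, 285°): beam 1 = 0.5176 ≠ 2.5882 ✗
  (1.5, 4.5, 60°): beam 1 = 3.0000 ≠ 2.5882 ✗
  …
  (3.5, 2.5, 195°): r_1=2.5882, r_2=0.5774, r_3=0.5176, r_4=1.0000, r_5=1.5529 — all match ✓
Unique over the lattice → pose = (3.5, 2.5, 195°).

(x, y, θ) = (3.5, 2.5, 195°)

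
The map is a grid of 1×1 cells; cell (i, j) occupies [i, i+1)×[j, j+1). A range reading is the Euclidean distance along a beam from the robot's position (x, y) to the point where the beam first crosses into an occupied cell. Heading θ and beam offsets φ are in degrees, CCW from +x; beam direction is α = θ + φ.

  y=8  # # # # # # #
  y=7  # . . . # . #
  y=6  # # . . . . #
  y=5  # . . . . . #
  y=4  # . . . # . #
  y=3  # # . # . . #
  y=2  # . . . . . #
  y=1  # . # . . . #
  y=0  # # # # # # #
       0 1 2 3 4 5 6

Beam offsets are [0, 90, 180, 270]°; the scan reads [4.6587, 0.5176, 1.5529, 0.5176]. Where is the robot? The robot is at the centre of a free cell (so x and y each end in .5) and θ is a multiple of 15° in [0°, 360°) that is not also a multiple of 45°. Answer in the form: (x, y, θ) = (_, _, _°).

Candidates: 29 free-cell centres × 16 headings = 464 poses. Raycast each; keep the one whose scan matches to 4 dp.
  (1.5, 5.5, 210°): beam 1 = 0.5774 ≠ 4.6587 ✗
  (1.5, 7.5, 150°): beam 1 = 0.5774 ≠ 4.6587 ✗
  (5.5, 3.5, 120°): beam 1 = 1.0000 ≠ 4.6587 ✗
  …
  (2.5, 3.5, 75°): r_1=4.6587, r_2=0.5176, r_3=1.5529, r_4=0.5176 — all match ✓
Only this pose fits every beam.

(x, y, θ) = (2.5, 3.5, 75°)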